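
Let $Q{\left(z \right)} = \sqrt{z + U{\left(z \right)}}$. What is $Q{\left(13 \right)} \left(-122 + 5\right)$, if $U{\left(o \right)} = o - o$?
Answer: $- 117 \sqrt{13} \approx -421.85$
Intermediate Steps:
$U{\left(o \right)} = 0$
$Q{\left(z \right)} = \sqrt{z}$ ($Q{\left(z \right)} = \sqrt{z + 0} = \sqrt{z}$)
$Q{\left(13 \right)} \left(-122 + 5\right) = \sqrt{13} \left(-122 + 5\right) = \sqrt{13} \left(-117\right) = - 117 \sqrt{13}$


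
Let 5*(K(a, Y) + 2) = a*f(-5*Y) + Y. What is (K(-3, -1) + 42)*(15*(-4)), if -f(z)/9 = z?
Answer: -4008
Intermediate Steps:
f(z) = -9*z
K(a, Y) = -2 + Y/5 + 9*Y*a (K(a, Y) = -2 + (a*(-(-45)*Y) + Y)/5 = -2 + (a*(45*Y) + Y)/5 = -2 + (45*Y*a + Y)/5 = -2 + (Y + 45*Y*a)/5 = -2 + (Y/5 + 9*Y*a) = -2 + Y/5 + 9*Y*a)
(K(-3, -1) + 42)*(15*(-4)) = ((-2 + (1/5)*(-1) + 9*(-1)*(-3)) + 42)*(15*(-4)) = ((-2 - 1/5 + 27) + 42)*(-60) = (124/5 + 42)*(-60) = (334/5)*(-60) = -4008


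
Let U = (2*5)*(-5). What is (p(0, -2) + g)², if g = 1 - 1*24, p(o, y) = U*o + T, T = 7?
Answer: 256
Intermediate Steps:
U = -50 (U = 10*(-5) = -50)
p(o, y) = 7 - 50*o (p(o, y) = -50*o + 7 = 7 - 50*o)
g = -23 (g = 1 - 24 = -23)
(p(0, -2) + g)² = ((7 - 50*0) - 23)² = ((7 + 0) - 23)² = (7 - 23)² = (-16)² = 256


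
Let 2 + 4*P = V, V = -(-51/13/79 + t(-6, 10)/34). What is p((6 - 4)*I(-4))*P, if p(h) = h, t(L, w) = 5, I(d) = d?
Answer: 73237/17459 ≈ 4.1948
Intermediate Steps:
V = -3401/34918 (V = -(-51/13/79 + 5/34) = -(-51*1/13*(1/79) + 5*(1/34)) = -(-51/13*1/79 + 5/34) = -(-51/1027 + 5/34) = -1*3401/34918 = -3401/34918 ≈ -0.097400)
P = -73237/139672 (P = -½ + (¼)*(-3401/34918) = -½ - 3401/139672 = -73237/139672 ≈ -0.52435)
p((6 - 4)*I(-4))*P = ((6 - 4)*(-4))*(-73237/139672) = (2*(-4))*(-73237/139672) = -8*(-73237/139672) = 73237/17459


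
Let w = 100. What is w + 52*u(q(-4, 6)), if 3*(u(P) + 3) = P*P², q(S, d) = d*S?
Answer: -239672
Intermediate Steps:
q(S, d) = S*d
u(P) = -3 + P³/3 (u(P) = -3 + (P*P²)/3 = -3 + P³/3)
w + 52*u(q(-4, 6)) = 100 + 52*(-3 + (-4*6)³/3) = 100 + 52*(-3 + (⅓)*(-24)³) = 100 + 52*(-3 + (⅓)*(-13824)) = 100 + 52*(-3 - 4608) = 100 + 52*(-4611) = 100 - 239772 = -239672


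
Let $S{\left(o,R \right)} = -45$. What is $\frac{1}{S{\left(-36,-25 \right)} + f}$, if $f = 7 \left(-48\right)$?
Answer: $- \frac{1}{381} \approx -0.0026247$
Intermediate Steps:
$f = -336$
$\frac{1}{S{\left(-36,-25 \right)} + f} = \frac{1}{-45 - 336} = \frac{1}{-381} = - \frac{1}{381}$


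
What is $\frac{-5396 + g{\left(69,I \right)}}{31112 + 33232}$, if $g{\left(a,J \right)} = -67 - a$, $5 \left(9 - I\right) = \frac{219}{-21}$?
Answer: $- \frac{461}{5362} \approx -0.085975$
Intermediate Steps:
$I = \frac{388}{35}$ ($I = 9 - \frac{219 \frac{1}{-21}}{5} = 9 - \frac{219 \left(- \frac{1}{21}\right)}{5} = 9 - - \frac{73}{35} = 9 + \frac{73}{35} = \frac{388}{35} \approx 11.086$)
$\frac{-5396 + g{\left(69,I \right)}}{31112 + 33232} = \frac{-5396 - 136}{31112 + 33232} = \frac{-5396 - 136}{64344} = \left(-5396 - 136\right) \frac{1}{64344} = \left(-5532\right) \frac{1}{64344} = - \frac{461}{5362}$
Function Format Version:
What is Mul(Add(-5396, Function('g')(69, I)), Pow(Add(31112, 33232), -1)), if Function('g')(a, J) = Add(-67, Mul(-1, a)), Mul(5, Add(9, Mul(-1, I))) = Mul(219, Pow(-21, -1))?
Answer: Rational(-461, 5362) ≈ -0.085975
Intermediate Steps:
I = Rational(388, 35) (I = Add(9, Mul(Rational(-1, 5), Mul(219, Pow(-21, -1)))) = Add(9, Mul(Rational(-1, 5), Mul(219, Rational(-1, 21)))) = Add(9, Mul(Rational(-1, 5), Rational(-73, 7))) = Add(9, Rational(73, 35)) = Rational(388, 35) ≈ 11.086)
Mul(Add(-5396, Function('g')(69, I)), Pow(Add(31112, 33232), -1)) = Mul(Add(-5396, Add(-67, Mul(-1, 69))), Pow(Add(31112, 33232), -1)) = Mul(Add(-5396, Add(-67, -69)), Pow(64344, -1)) = Mul(Add(-5396, -136), Rational(1, 64344)) = Mul(-5532, Rational(1, 64344)) = Rational(-461, 5362)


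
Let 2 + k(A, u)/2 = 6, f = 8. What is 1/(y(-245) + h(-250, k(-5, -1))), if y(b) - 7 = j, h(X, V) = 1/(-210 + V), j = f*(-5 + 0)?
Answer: -202/6667 ≈ -0.030298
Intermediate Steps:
k(A, u) = 8 (k(A, u) = -4 + 2*6 = -4 + 12 = 8)
j = -40 (j = 8*(-5 + 0) = 8*(-5) = -40)
y(b) = -33 (y(b) = 7 - 40 = -33)
1/(y(-245) + h(-250, k(-5, -1))) = 1/(-33 + 1/(-210 + 8)) = 1/(-33 + 1/(-202)) = 1/(-33 - 1/202) = 1/(-6667/202) = -202/6667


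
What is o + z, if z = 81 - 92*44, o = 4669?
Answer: 702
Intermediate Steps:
z = -3967 (z = 81 - 4048 = -3967)
o + z = 4669 - 3967 = 702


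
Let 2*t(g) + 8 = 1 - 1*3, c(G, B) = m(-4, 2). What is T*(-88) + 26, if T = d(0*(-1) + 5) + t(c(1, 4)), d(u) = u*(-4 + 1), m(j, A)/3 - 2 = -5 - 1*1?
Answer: 1786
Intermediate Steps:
m(j, A) = -12 (m(j, A) = 6 + 3*(-5 - 1*1) = 6 + 3*(-5 - 1) = 6 + 3*(-6) = 6 - 18 = -12)
c(G, B) = -12
d(u) = -3*u (d(u) = u*(-3) = -3*u)
t(g) = -5 (t(g) = -4 + (1 - 1*3)/2 = -4 + (1 - 3)/2 = -4 + (1/2)*(-2) = -4 - 1 = -5)
T = -20 (T = -3*(0*(-1) + 5) - 5 = -3*(0 + 5) - 5 = -3*5 - 5 = -15 - 5 = -20)
T*(-88) + 26 = -20*(-88) + 26 = 1760 + 26 = 1786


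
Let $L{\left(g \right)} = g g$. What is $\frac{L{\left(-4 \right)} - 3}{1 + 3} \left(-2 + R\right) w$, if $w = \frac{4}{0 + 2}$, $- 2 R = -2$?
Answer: $- \frac{13}{2} \approx -6.5$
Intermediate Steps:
$R = 1$ ($R = \left(- \frac{1}{2}\right) \left(-2\right) = 1$)
$L{\left(g \right)} = g^{2}$
$w = 2$ ($w = \frac{4}{2} = 4 \cdot \frac{1}{2} = 2$)
$\frac{L{\left(-4 \right)} - 3}{1 + 3} \left(-2 + R\right) w = \frac{\left(-4\right)^{2} - 3}{1 + 3} \left(-2 + 1\right) 2 = \frac{16 - 3}{4} \left(-1\right) 2 = \frac{1}{4} \cdot 13 \left(-1\right) 2 = \frac{13}{4} \left(-1\right) 2 = \left(- \frac{13}{4}\right) 2 = - \frac{13}{2}$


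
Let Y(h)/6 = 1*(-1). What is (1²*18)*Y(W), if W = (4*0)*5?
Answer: -108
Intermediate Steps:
W = 0 (W = 0*5 = 0)
Y(h) = -6 (Y(h) = 6*(1*(-1)) = 6*(-1) = -6)
(1²*18)*Y(W) = (1²*18)*(-6) = (1*18)*(-6) = 18*(-6) = -108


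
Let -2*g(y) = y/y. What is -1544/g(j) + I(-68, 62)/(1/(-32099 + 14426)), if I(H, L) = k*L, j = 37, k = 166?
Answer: -181887428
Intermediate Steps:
g(y) = -1/2 (g(y) = -y/(2*y) = -1/2*1 = -1/2)
I(H, L) = 166*L
-1544/g(j) + I(-68, 62)/(1/(-32099 + 14426)) = -1544/(-1/2) + (166*62)/(1/(-32099 + 14426)) = -1544*(-2) + 10292/(1/(-17673)) = 3088 + 10292/(-1/17673) = 3088 + 10292*(-17673) = 3088 - 181890516 = -181887428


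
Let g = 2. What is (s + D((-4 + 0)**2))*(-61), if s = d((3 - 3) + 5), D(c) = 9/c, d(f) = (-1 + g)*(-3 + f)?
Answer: -2501/16 ≈ -156.31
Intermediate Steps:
d(f) = -3 + f (d(f) = (-1 + 2)*(-3 + f) = 1*(-3 + f) = -3 + f)
s = 2 (s = -3 + ((3 - 3) + 5) = -3 + (0 + 5) = -3 + 5 = 2)
(s + D((-4 + 0)**2))*(-61) = (2 + 9/((-4 + 0)**2))*(-61) = (2 + 9/((-4)**2))*(-61) = (2 + 9/16)*(-61) = (41/16)*(-61) = -2501/16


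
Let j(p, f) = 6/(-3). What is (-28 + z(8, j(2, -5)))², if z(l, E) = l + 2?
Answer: 324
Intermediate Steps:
j(p, f) = -2 (j(p, f) = 6*(-⅓) = -2)
z(l, E) = 2 + l
(-28 + z(8, j(2, -5)))² = (-28 + (2 + 8))² = (-28 + 10)² = (-18)² = 324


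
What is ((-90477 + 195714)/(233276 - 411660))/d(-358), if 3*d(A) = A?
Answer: 315711/63861472 ≈ 0.0049437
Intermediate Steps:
d(A) = A/3
((-90477 + 195714)/(233276 - 411660))/d(-358) = ((-90477 + 195714)/(233276 - 411660))/(((⅓)*(-358))) = (105237/(-178384))/(-358/3) = (105237*(-1/178384))*(-3/358) = -105237/178384*(-3/358) = 315711/63861472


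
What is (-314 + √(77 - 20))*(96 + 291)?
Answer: -121518 + 387*√57 ≈ -1.1860e+5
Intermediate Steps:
(-314 + √(77 - 20))*(96 + 291) = (-314 + √57)*387 = -121518 + 387*√57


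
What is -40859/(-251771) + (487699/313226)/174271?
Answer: 171573897783711/1057171095100282 ≈ 0.16230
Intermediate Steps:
-40859/(-251771) + (487699/313226)/174271 = -40859*(-1/251771) + (487699*(1/313226))*(1/174271) = 3143/19367 + (487699/313226)*(1/174271) = 3143/19367 + 487699/54586208246 = 171573897783711/1057171095100282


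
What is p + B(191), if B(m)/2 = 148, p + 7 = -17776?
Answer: -17487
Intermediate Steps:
p = -17783 (p = -7 - 17776 = -17783)
B(m) = 296 (B(m) = 2*148 = 296)
p + B(191) = -17783 + 296 = -17487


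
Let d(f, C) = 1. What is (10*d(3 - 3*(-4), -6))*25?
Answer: 250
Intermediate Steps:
(10*d(3 - 3*(-4), -6))*25 = (10*1)*25 = 10*25 = 250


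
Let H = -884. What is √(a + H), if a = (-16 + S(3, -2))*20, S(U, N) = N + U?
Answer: 4*I*√74 ≈ 34.409*I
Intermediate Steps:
a = -300 (a = (-16 + (-2 + 3))*20 = (-16 + 1)*20 = -15*20 = -300)
√(a + H) = √(-300 - 884) = √(-1184) = 4*I*√74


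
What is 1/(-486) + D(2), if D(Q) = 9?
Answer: 4373/486 ≈ 8.9979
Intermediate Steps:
1/(-486) + D(2) = 1/(-486) + 9 = -1/486 + 9 = 4373/486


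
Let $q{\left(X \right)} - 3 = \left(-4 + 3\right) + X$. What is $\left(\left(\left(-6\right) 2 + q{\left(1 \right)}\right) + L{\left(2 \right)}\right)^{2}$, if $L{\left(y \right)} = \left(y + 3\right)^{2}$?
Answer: $256$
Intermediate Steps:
$L{\left(y \right)} = \left(3 + y\right)^{2}$
$q{\left(X \right)} = 2 + X$ ($q{\left(X \right)} = 3 + \left(\left(-4 + 3\right) + X\right) = 3 + \left(-1 + X\right) = 2 + X$)
$\left(\left(\left(-6\right) 2 + q{\left(1 \right)}\right) + L{\left(2 \right)}\right)^{2} = \left(\left(\left(-6\right) 2 + \left(2 + 1\right)\right) + \left(3 + 2\right)^{2}\right)^{2} = \left(\left(-12 + 3\right) + 5^{2}\right)^{2} = \left(-9 + 25\right)^{2} = 16^{2} = 256$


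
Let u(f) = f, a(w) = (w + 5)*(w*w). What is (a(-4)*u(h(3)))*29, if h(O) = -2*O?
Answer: -2784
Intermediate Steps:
a(w) = w²*(5 + w) (a(w) = (5 + w)*w² = w²*(5 + w))
(a(-4)*u(h(3)))*29 = (((-4)²*(5 - 4))*(-2*3))*29 = ((16*1)*(-6))*29 = (16*(-6))*29 = -96*29 = -2784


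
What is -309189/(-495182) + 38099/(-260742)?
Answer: 15438154805/32278686261 ≈ 0.47828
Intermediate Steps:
-309189/(-495182) + 38099/(-260742) = -309189*(-1/495182) + 38099*(-1/260742) = 309189/495182 - 38099/260742 = 15438154805/32278686261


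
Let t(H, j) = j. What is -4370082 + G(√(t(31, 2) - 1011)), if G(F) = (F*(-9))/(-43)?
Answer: -4370082 + 9*I*√1009/43 ≈ -4.3701e+6 + 6.6484*I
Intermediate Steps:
G(F) = 9*F/43 (G(F) = -9*F*(-1/43) = 9*F/43)
-4370082 + G(√(t(31, 2) - 1011)) = -4370082 + 9*√(2 - 1011)/43 = -4370082 + 9*√(-1009)/43 = -4370082 + 9*(I*√1009)/43 = -4370082 + 9*I*√1009/43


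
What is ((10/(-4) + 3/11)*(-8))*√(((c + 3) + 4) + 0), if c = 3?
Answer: 196*√10/11 ≈ 56.346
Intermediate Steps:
((10/(-4) + 3/11)*(-8))*√(((c + 3) + 4) + 0) = ((10/(-4) + 3/11)*(-8))*√(((3 + 3) + 4) + 0) = ((10*(-¼) + 3*(1/11))*(-8))*√((6 + 4) + 0) = ((-5/2 + 3/11)*(-8))*√(10 + 0) = (-49/22*(-8))*√10 = 196*√10/11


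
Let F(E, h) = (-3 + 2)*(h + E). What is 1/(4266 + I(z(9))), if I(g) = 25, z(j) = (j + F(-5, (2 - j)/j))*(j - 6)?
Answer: 1/4291 ≈ 0.00023305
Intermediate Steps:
F(E, h) = -E - h (F(E, h) = -(E + h) = -E - h)
z(j) = (-6 + j)*(5 + j - (2 - j)/j) (z(j) = (j + (-1*(-5) - (2 - j)/j))*(j - 6) = (j + (5 - (2 - j)/j))*(-6 + j) = (5 + j - (2 - j)/j)*(-6 + j) = (-6 + j)*(5 + j - (2 - j)/j))
1/(4266 + I(z(9))) = 1/(4266 + 25) = 1/4291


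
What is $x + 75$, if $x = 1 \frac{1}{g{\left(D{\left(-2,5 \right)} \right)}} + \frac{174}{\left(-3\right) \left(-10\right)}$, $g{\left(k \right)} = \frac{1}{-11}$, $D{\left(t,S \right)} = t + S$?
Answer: $\frac{349}{5} \approx 69.8$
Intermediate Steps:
$D{\left(t,S \right)} = S + t$
$g{\left(k \right)} = - \frac{1}{11}$
$x = - \frac{26}{5}$ ($x = 1 \frac{1}{- \frac{1}{11}} + \frac{174}{\left(-3\right) \left(-10\right)} = 1 \left(-11\right) + \frac{174}{30} = -11 + 174 \cdot \frac{1}{30} = -11 + \frac{29}{5} = - \frac{26}{5} \approx -5.2$)
$x + 75 = - \frac{26}{5} + 75 = \frac{349}{5}$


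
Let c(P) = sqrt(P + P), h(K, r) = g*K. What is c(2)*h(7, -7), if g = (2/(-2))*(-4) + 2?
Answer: 84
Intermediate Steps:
g = 6 (g = (2*(-1/2))*(-4) + 2 = -1*(-4) + 2 = 4 + 2 = 6)
h(K, r) = 6*K
c(P) = sqrt(2)*sqrt(P) (c(P) = sqrt(2*P) = sqrt(2)*sqrt(P))
c(2)*h(7, -7) = (sqrt(2)*sqrt(2))*(6*7) = 2*42 = 84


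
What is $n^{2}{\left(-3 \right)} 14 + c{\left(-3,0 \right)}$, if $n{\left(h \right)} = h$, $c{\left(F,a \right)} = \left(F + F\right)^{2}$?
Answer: $162$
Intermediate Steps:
$c{\left(F,a \right)} = 4 F^{2}$ ($c{\left(F,a \right)} = \left(2 F\right)^{2} = 4 F^{2}$)
$n^{2}{\left(-3 \right)} 14 + c{\left(-3,0 \right)} = \left(-3\right)^{2} \cdot 14 + 4 \left(-3\right)^{2} = 9 \cdot 14 + 4 \cdot 9 = 126 + 36 = 162$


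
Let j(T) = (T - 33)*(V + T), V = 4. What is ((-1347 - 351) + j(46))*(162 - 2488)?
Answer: 2437648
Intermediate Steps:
j(T) = (-33 + T)*(4 + T) (j(T) = (T - 33)*(4 + T) = (-33 + T)*(4 + T))
((-1347 - 351) + j(46))*(162 - 2488) = ((-1347 - 351) + (-132 + 46**2 - 29*46))*(162 - 2488) = (-1698 + (-132 + 2116 - 1334))*(-2326) = (-1698 + 650)*(-2326) = -1048*(-2326) = 2437648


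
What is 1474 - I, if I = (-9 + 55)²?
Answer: -642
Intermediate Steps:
I = 2116 (I = 46² = 2116)
1474 - I = 1474 - 1*2116 = 1474 - 2116 = -642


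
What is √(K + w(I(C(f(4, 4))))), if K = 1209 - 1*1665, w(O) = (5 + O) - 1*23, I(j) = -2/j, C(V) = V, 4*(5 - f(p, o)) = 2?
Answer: I*√4270/3 ≈ 21.782*I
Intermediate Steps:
f(p, o) = 9/2 (f(p, o) = 5 - ¼*2 = 5 - ½ = 9/2)
w(O) = -18 + O (w(O) = (5 + O) - 23 = -18 + O)
K = -456 (K = 1209 - 1665 = -456)
√(K + w(I(C(f(4, 4))))) = √(-456 + (-18 - 2/9/2)) = √(-456 + (-18 - 2*2/9)) = √(-456 + (-18 - 4/9)) = √(-456 - 166/9) = √(-4270/9) = I*√4270/3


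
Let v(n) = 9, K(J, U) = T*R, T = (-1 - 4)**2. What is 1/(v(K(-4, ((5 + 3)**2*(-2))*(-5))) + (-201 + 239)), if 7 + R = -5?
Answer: 1/47 ≈ 0.021277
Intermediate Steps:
R = -12 (R = -7 - 5 = -12)
T = 25 (T = (-5)**2 = 25)
K(J, U) = -300 (K(J, U) = 25*(-12) = -300)
1/(v(K(-4, ((5 + 3)**2*(-2))*(-5))) + (-201 + 239)) = 1/(9 + (-201 + 239)) = 1/(9 + 38) = 1/47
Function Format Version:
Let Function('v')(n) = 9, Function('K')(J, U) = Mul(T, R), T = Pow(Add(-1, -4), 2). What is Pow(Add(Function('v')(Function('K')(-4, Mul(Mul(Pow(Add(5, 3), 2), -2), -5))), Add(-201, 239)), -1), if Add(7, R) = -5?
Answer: Rational(1, 47) ≈ 0.021277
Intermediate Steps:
R = -12 (R = Add(-7, -5) = -12)
T = 25 (T = Pow(-5, 2) = 25)
Function('K')(J, U) = -300 (Function('K')(J, U) = Mul(25, -12) = -300)
Pow(Add(Function('v')(Function('K')(-4, Mul(Mul(Pow(Add(5, 3), 2), -2), -5))), Add(-201, 239)), -1) = Pow(Add(9, Add(-201, 239)), -1) = Pow(Add(9, 38), -1) = Pow(47, -1) = Rational(1, 47)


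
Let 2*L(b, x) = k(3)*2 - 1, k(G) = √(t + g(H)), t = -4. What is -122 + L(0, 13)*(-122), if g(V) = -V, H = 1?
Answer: -61 - 122*I*√5 ≈ -61.0 - 272.8*I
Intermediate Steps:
k(G) = I*√5 (k(G) = √(-4 - 1*1) = √(-4 - 1) = √(-5) = I*√5)
L(b, x) = -½ + I*√5 (L(b, x) = ((I*√5)*2 - 1)/2 = (2*I*√5 - 1)/2 = (-1 + 2*I*√5)/2 = -½ + I*√5)
-122 + L(0, 13)*(-122) = -122 + (-½ + I*√5)*(-122) = -122 + (61 - 122*I*√5) = -61 - 122*I*√5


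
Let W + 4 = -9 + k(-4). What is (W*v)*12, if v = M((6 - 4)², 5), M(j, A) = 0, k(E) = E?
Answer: 0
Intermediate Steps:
v = 0
W = -17 (W = -4 + (-9 - 4) = -4 - 13 = -17)
(W*v)*12 = -17*0*12 = 0*12 = 0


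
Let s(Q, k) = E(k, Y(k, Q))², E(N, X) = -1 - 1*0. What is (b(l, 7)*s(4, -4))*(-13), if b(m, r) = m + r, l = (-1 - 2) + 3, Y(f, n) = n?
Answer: -91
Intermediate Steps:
E(N, X) = -1 (E(N, X) = -1 + 0 = -1)
l = 0 (l = -3 + 3 = 0)
s(Q, k) = 1 (s(Q, k) = (-1)² = 1)
(b(l, 7)*s(4, -4))*(-13) = ((0 + 7)*1)*(-13) = (7*1)*(-13) = 7*(-13) = -91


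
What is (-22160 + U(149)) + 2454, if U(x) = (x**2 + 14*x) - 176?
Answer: 4405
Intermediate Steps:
U(x) = -176 + x**2 + 14*x
(-22160 + U(149)) + 2454 = (-22160 + (-176 + 149**2 + 14*149)) + 2454 = (-22160 + (-176 + 22201 + 2086)) + 2454 = (-22160 + 24111) + 2454 = 1951 + 2454 = 4405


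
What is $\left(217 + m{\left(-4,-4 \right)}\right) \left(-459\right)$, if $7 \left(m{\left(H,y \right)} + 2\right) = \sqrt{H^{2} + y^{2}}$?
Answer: $-98685 - \frac{1836 \sqrt{2}}{7} \approx -99056.0$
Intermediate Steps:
$m{\left(H,y \right)} = -2 + \frac{\sqrt{H^{2} + y^{2}}}{7}$
$\left(217 + m{\left(-4,-4 \right)}\right) \left(-459\right) = \left(217 - \left(2 - \frac{\sqrt{\left(-4\right)^{2} + \left(-4\right)^{2}}}{7}\right)\right) \left(-459\right) = \left(217 - \left(2 - \frac{\sqrt{16 + 16}}{7}\right)\right) \left(-459\right) = \left(217 - \left(2 - \frac{\sqrt{32}}{7}\right)\right) \left(-459\right) = \left(217 - \left(2 - \frac{4 \sqrt{2}}{7}\right)\right) \left(-459\right) = \left(215 + \frac{4 \sqrt{2}}{7}\right) \left(-459\right) = -98685 - \frac{1836 \sqrt{2}}{7}$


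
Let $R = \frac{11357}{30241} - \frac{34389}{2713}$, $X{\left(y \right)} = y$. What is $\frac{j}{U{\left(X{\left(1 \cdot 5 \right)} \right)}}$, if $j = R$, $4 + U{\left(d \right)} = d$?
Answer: $- \frac{1009146208}{82043833} \approx -12.3$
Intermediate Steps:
$U{\left(d \right)} = -4 + d$
$R = - \frac{1009146208}{82043833}$ ($R = 11357 \cdot \frac{1}{30241} - \frac{34389}{2713} = \frac{11357}{30241} - \frac{34389}{2713} = - \frac{1009146208}{82043833} \approx -12.3$)
$j = - \frac{1009146208}{82043833} \approx -12.3$
$\frac{j}{U{\left(X{\left(1 \cdot 5 \right)} \right)}} = - \frac{1009146208}{82043833 \left(-4 + 1 \cdot 5\right)} = - \frac{1009146208}{82043833 \left(-4 + 5\right)} = - \frac{1009146208}{82043833 \cdot 1} = \left(- \frac{1009146208}{82043833}\right) 1 = - \frac{1009146208}{82043833}$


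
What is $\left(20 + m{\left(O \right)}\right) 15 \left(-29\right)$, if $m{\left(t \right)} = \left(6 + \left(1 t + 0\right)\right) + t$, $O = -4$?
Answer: $-7830$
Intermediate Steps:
$m{\left(t \right)} = 6 + 2 t$ ($m{\left(t \right)} = \left(6 + \left(t + 0\right)\right) + t = \left(6 + t\right) + t = 6 + 2 t$)
$\left(20 + m{\left(O \right)}\right) 15 \left(-29\right) = \left(20 + \left(6 + 2 \left(-4\right)\right)\right) 15 \left(-29\right) = \left(20 + \left(6 - 8\right)\right) 15 \left(-29\right) = \left(20 - 2\right) 15 \left(-29\right) = 18 \cdot 15 \left(-29\right) = 270 \left(-29\right) = -7830$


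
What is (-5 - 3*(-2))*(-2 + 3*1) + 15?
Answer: 16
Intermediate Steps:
(-5 - 3*(-2))*(-2 + 3*1) + 15 = (-5 + 6)*(-2 + 3) + 15 = 1*1 + 15 = 1 + 15 = 16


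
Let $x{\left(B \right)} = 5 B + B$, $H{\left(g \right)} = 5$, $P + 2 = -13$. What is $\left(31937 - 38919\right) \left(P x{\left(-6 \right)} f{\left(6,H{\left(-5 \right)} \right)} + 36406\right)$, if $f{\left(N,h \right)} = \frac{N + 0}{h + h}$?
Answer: $-256448860$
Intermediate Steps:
$P = -15$ ($P = -2 - 13 = -15$)
$x{\left(B \right)} = 6 B$
$f{\left(N,h \right)} = \frac{N}{2 h}$
$\left(31937 - 38919\right) \left(P x{\left(-6 \right)} f{\left(6,H{\left(-5 \right)} \right)} + 36406\right) = \left(31937 - 38919\right) \left(- 15 \cdot 6 \left(-6\right) \frac{1}{2} \cdot 6 \cdot \frac{1}{5} + 36406\right) = - 6982 \left(\left(-15\right) \left(-36\right) \frac{1}{2} \cdot 6 \cdot \frac{1}{5} + 36406\right) = - 6982 \left(540 \cdot \frac{3}{5} + 36406\right) = - 6982 \left(324 + 36406\right) = \left(-6982\right) 36730 = -256448860$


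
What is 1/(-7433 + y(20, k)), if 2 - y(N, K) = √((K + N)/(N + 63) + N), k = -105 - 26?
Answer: -616773/4583238614 + √128567/4583238614 ≈ -0.00013449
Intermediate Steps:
k = -131
y(N, K) = 2 - √(N + (K + N)/(63 + N)) (y(N, K) = 2 - √((K + N)/(N + 63) + N) = 2 - √((K + N)/(63 + N) + N) = 2 - √(N + (K + N)/(63 + N)))
1/(-7433 + y(20, k)) = 1/(-7433 + (2 - √((-131 + 20 + 20*(63 + 20))/(63 + 20)))) = 1/(-7433 + (2 - √((-131 + 20 + 20*83)/83))) = 1/(-7433 + (2 - √((-131 + 20 + 1660)/83))) = 1/(-7433 + (2 - √((1/83)*1549))) = 1/(-7433 + (2 - √(1549/83))) = 1/(-7433 + (2 - √128567/83)) = 1/(-7431 - √128567/83)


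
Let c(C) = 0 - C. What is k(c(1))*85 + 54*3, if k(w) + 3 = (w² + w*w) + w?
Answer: -8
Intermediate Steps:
c(C) = -C
k(w) = -3 + w + 2*w² (k(w) = -3 + ((w² + w*w) + w) = -3 + ((w² + w²) + w) = -3 + (2*w² + w) = -3 + (w + 2*w²) = -3 + w + 2*w²)
k(c(1))*85 + 54*3 = (-3 - 1*1 + 2*(-1*1)²)*85 + 54*3 = (-3 - 1 + 2*(-1)²)*85 + 162 = (-3 - 1 + 2*1)*85 + 162 = (-3 - 1 + 2)*85 + 162 = -2*85 + 162 = -170 + 162 = -8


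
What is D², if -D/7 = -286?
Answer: 4008004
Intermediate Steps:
D = 2002 (D = -7*(-286) = 2002)
D² = 2002² = 4008004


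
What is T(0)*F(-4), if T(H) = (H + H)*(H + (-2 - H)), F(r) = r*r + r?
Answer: 0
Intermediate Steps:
F(r) = r + r² (F(r) = r² + r = r + r²)
T(H) = -4*H (T(H) = (2*H)*(-2) = -4*H)
T(0)*F(-4) = (-4*0)*(-4*(1 - 4)) = 0*(-4*(-3)) = 0*12 = 0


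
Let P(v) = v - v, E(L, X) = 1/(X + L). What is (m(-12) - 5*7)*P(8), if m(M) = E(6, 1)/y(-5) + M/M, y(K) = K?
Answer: 0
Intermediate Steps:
E(L, X) = 1/(L + X)
P(v) = 0
m(M) = 34/35 (m(M) = 1/((6 + 1)*(-5)) + M/M = -1/5/7 + 1 = (1/7)*(-1/5) + 1 = -1/35 + 1 = 34/35)
(m(-12) - 5*7)*P(8) = (34/35 - 5*7)*0 = (34/35 - 35)*0 = -1191/35*0 = 0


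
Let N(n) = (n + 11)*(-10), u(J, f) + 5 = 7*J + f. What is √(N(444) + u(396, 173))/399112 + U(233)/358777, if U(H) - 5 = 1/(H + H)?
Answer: 2331/167190082 + I*√1610/399112 ≈ 1.3942e-5 + 0.00010054*I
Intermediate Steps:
u(J, f) = -5 + f + 7*J (u(J, f) = -5 + (7*J + f) = -5 + (f + 7*J) = -5 + f + 7*J)
N(n) = -110 - 10*n (N(n) = (11 + n)*(-10) = -110 - 10*n)
U(H) = 5 + 1/(2*H) (U(H) = 5 + 1/(H + H) = 5 + 1/(2*H))
√(N(444) + u(396, 173))/399112 + U(233)/358777 = √((-110 - 10*444) + (-5 + 173 + 7*396))/399112 + (5 + (½)/233)/358777 = √((-110 - 4440) + (-5 + 173 + 2772))*(1/399112) + (5 + (½)*(1/233))*(1/358777) = √(-4550 + 2940)*(1/399112) + (5 + 1/466)*(1/358777) = √(-1610)*(1/399112) + (2331/466)*(1/358777) = (I*√1610)*(1/399112) + 2331/167190082 = I*√1610/399112 + 2331/167190082 = 2331/167190082 + I*√1610/399112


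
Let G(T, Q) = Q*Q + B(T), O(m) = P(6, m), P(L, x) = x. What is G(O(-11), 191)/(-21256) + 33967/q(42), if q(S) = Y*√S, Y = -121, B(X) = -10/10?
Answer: -4560/2657 - 33967*√42/5082 ≈ -45.032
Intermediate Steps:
B(X) = -1 (B(X) = -10*⅒ = -1)
O(m) = m
q(S) = -121*√S
G(T, Q) = -1 + Q² (G(T, Q) = Q*Q - 1 = Q² - 1 = -1 + Q²)
G(O(-11), 191)/(-21256) + 33967/q(42) = (-1 + 191²)/(-21256) + 33967/((-121*√42)) = (-1 + 36481)*(-1/21256) + 33967*(-√42/5082) = 36480*(-1/21256) - 33967*√42/5082 = -4560/2657 - 33967*√42/5082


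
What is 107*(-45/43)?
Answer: -4815/43 ≈ -111.98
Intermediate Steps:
107*(-45/43) = -4815/43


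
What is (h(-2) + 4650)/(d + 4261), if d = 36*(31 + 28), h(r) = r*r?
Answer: 4654/6385 ≈ 0.72890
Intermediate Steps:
h(r) = r²
d = 2124 (d = 36*59 = 2124)
(h(-2) + 4650)/(d + 4261) = ((-2)² + 4650)/(2124 + 4261) = (4 + 4650)/6385 = 4654*(1/6385) = 4654/6385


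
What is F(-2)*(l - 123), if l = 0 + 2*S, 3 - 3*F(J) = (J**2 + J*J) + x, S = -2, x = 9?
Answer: 1778/3 ≈ 592.67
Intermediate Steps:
F(J) = -2 - 2*J**2/3 (F(J) = 1 - ((J**2 + J*J) + 9)/3 = 1 - ((J**2 + J**2) + 9)/3 = 1 - (2*J**2 + 9)/3 = 1 - (9 + 2*J**2)/3 = 1 + (-3 - 2*J**2/3) = -2 - 2*J**2/3)
l = -4 (l = 0 + 2*(-2) = 0 - 4 = -4)
F(-2)*(l - 123) = (-2 - 2/3*(-2)**2)*(-4 - 123) = (-2 - 2/3*4)*(-127) = (-2 - 8/3)*(-127) = -14/3*(-127) = 1778/3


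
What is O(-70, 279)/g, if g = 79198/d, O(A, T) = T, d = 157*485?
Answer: 21244455/79198 ≈ 268.24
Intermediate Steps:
d = 76145
g = 79198/76145 ≈ 1.0401
O(-70, 279)/g = 279/(79198/76145) = 279*(76145/79198) = 21244455/79198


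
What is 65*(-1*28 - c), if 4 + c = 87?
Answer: -7215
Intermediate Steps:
c = 83 (c = -4 + 87 = 83)
65*(-1*28 - c) = 65*(-1*28 - 1*83) = 65*(-28 - 83) = 65*(-111) = -7215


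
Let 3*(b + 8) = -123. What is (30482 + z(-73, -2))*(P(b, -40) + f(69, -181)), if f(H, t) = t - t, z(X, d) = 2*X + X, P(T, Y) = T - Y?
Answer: -272367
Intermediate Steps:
b = -49 (b = -8 + (1/3)*(-123) = -8 - 41 = -49)
z(X, d) = 3*X
f(H, t) = 0
(30482 + z(-73, -2))*(P(b, -40) + f(69, -181)) = (30482 + 3*(-73))*((-49 - 1*(-40)) + 0) = (30482 - 219)*((-49 + 40) + 0) = 30263*(-9 + 0) = 30263*(-9) = -272367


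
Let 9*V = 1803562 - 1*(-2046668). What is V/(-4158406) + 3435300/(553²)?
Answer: 3033117004765/272502424383 ≈ 11.131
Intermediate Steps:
V = 1283410/3 (V = (1803562 - 1*(-2046668))/9 = (1803562 + 2046668)/9 = (⅑)*3850230 = 1283410/3 ≈ 4.2780e+5)
V/(-4158406) + 3435300/(553²) = (1283410/3)/(-4158406) + 3435300/(553²) = (1283410/3)*(-1/4158406) + 3435300/305809 = -641705/6237609 + 3435300*(1/305809) = -641705/6237609 + 3435300/305809 = 3033117004765/272502424383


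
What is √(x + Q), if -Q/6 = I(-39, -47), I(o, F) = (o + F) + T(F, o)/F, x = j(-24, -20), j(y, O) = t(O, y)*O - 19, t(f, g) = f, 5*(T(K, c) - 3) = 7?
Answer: √49567845/235 ≈ 29.959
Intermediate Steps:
T(K, c) = 22/5 (T(K, c) = 3 + (⅕)*7 = 3 + 7/5 = 22/5)
j(y, O) = -19 + O² (j(y, O) = O*O - 19 = O² - 19 = -19 + O²)
x = 381 (x = -19 + (-20)² = -19 + 400 = 381)
I(o, F) = F + o + 22/(5*F) (I(o, F) = (o + F) + 22/(5*F) = (F + o) + 22/(5*F) = F + o + 22/(5*F))
Q = 121392/235 (Q = -6*(-47 - 39 + (22/5)/(-47)) = -6*(-47 - 39 + (22/5)*(-1/47)) = -6*(-47 - 39 - 22/235) = -6*(-20232/235) = 121392/235 ≈ 516.56)
√(x + Q) = √(381 + 121392/235) = √(210927/235) = √49567845/235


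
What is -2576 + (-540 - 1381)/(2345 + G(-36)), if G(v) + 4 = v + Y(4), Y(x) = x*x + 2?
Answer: -5985969/2323 ≈ -2576.8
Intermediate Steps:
Y(x) = 2 + x² (Y(x) = x² + 2 = 2 + x²)
G(v) = 14 + v (G(v) = -4 + (v + (2 + 4²)) = -4 + (v + (2 + 16)) = -4 + (v + 18) = -4 + (18 + v) = 14 + v)
-2576 + (-540 - 1381)/(2345 + G(-36)) = -2576 + (-540 - 1381)/(2345 + (14 - 36)) = -2576 - 1921/(2345 - 22) = -2576 - 1921/2323 = -5985969/2323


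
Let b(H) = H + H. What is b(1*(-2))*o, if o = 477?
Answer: -1908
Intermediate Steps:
b(H) = 2*H
b(1*(-2))*o = (2*(1*(-2)))*477 = (2*(-2))*477 = -4*477 = -1908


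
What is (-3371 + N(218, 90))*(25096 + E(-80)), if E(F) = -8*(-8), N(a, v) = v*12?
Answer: -57641560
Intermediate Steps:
N(a, v) = 12*v
E(F) = 64
(-3371 + N(218, 90))*(25096 + E(-80)) = (-3371 + 12*90)*(25096 + 64) = (-3371 + 1080)*25160 = -2291*25160 = -57641560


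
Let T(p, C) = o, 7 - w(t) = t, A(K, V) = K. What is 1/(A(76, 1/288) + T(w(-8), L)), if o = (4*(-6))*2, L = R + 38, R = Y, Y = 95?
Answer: 1/28 ≈ 0.035714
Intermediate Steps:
R = 95
w(t) = 7 - t
L = 133 (L = 95 + 38 = 133)
o = -48 (o = -24*2 = -48)
T(p, C) = -48
1/(A(76, 1/288) + T(w(-8), L)) = 1/(76 - 48) = 1/28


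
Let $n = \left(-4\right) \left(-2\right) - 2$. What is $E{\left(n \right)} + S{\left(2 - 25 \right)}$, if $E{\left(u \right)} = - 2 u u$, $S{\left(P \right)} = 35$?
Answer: $-37$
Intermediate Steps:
$n = 6$ ($n = 8 - 2 = 6$)
$E{\left(u \right)} = - 2 u^{2}$
$E{\left(n \right)} + S{\left(2 - 25 \right)} = - 2 \cdot 6^{2} + 35 = \left(-2\right) 36 + 35 = -72 + 35 = -37$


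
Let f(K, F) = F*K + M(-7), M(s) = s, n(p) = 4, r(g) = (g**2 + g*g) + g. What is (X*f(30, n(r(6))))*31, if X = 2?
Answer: 7006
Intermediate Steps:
r(g) = g + 2*g**2 (r(g) = (g**2 + g**2) + g = 2*g**2 + g = g + 2*g**2)
f(K, F) = -7 + F*K (f(K, F) = F*K - 7 = -7 + F*K)
(X*f(30, n(r(6))))*31 = (2*(-7 + 4*30))*31 = (2*(-7 + 120))*31 = (2*113)*31 = 226*31 = 7006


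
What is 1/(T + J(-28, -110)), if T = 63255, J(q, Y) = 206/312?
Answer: 156/9867883 ≈ 1.5809e-5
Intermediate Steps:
J(q, Y) = 103/156 (J(q, Y) = 206*(1/312) = 103/156)
1/(T + J(-28, -110)) = 1/(63255 + 103/156) = 1/(9867883/156) = 156/9867883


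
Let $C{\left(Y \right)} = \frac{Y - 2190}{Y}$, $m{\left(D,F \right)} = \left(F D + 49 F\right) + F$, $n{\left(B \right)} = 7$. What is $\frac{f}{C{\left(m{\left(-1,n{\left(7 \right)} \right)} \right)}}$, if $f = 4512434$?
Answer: $- \frac{1547764862}{1847} \approx -8.3799 \cdot 10^{5}$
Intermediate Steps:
$m{\left(D,F \right)} = 50 F + D F$ ($m{\left(D,F \right)} = \left(D F + 49 F\right) + F = \left(49 F + D F\right) + F = 50 F + D F$)
$C{\left(Y \right)} = \frac{-2190 + Y}{Y}$
$\frac{f}{C{\left(m{\left(-1,n{\left(7 \right)} \right)} \right)}} = \frac{4512434}{\frac{1}{7 \left(50 - 1\right)} \left(-2190 + 7 \left(50 - 1\right)\right)} = \frac{4512434}{\frac{1}{7 \cdot 49} \left(-2190 + 7 \cdot 49\right)} = \frac{4512434}{\frac{1}{343} \left(-2190 + 343\right)} = \frac{4512434}{\frac{1}{343} \left(-1847\right)} = \frac{4512434}{- \frac{1847}{343}} = 4512434 \left(- \frac{343}{1847}\right) = - \frac{1547764862}{1847}$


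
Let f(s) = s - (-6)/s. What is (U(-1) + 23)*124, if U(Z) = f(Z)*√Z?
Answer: 2852 - 868*I ≈ 2852.0 - 868.0*I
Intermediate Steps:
f(s) = s + 6/s
U(Z) = √Z*(Z + 6/Z) (U(Z) = (Z + 6/Z)*√Z = √Z*(Z + 6/Z))
(U(-1) + 23)*124 = ((6 + (-1)²)/√(-1) + 23)*124 = ((-I)*(6 + 1) + 23)*124 = (-I*7 + 23)*124 = (-7*I + 23)*124 = (23 - 7*I)*124 = 2852 - 868*I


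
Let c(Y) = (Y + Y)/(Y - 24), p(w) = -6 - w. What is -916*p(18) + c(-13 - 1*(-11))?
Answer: 285794/13 ≈ 21984.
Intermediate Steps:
c(Y) = 2*Y/(-24 + Y) (c(Y) = (2*Y)/(-24 + Y) = 2*Y/(-24 + Y))
-916*p(18) + c(-13 - 1*(-11)) = -916*(-6 - 1*18) + 2*(-13 - 1*(-11))/(-24 + (-13 - 1*(-11))) = -916*(-6 - 18) + 2*(-13 + 11)/(-24 + (-13 + 11)) = -916*(-24) + 2*(-2)/(-24 - 2) = 21984 + 2*(-2)/(-26) = 21984 + 2*(-2)*(-1/26) = 21984 + 2/13 = 285794/13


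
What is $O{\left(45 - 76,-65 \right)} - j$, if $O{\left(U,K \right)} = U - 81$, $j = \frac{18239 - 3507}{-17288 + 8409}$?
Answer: $- \frac{979716}{8879} \approx -110.34$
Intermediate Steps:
$j = - \frac{14732}{8879}$ ($j = \frac{14732}{-8879} = 14732 \left(- \frac{1}{8879}\right) = - \frac{14732}{8879} \approx -1.6592$)
$O{\left(U,K \right)} = -81 + U$ ($O{\left(U,K \right)} = U - 81 = -81 + U$)
$O{\left(45 - 76,-65 \right)} - j = \left(-81 + \left(45 - 76\right)\right) - - \frac{14732}{8879} = \left(-81 + \left(45 - 76\right)\right) + \frac{14732}{8879} = \left(-81 - 31\right) + \frac{14732}{8879} = -112 + \frac{14732}{8879} = - \frac{979716}{8879}$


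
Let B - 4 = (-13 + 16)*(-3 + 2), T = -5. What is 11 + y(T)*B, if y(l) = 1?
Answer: 12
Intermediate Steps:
B = 1 (B = 4 + (-13 + 16)*(-3 + 2) = 4 + 3*(-1) = 4 - 3 = 1)
11 + y(T)*B = 11 + 1*1 = 11 + 1 = 12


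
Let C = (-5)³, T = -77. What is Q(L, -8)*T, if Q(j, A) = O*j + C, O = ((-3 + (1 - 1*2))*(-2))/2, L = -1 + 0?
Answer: 9933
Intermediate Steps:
L = -1
C = -125
O = 4 (O = ((-3 + (1 - 2))*(-2))*(½) = ((-3 - 1)*(-2))*(½) = -4*(-2)*(½) = 8*(½) = 4)
Q(j, A) = -125 + 4*j (Q(j, A) = 4*j - 125 = -125 + 4*j)
Q(L, -8)*T = (-125 + 4*(-1))*(-77) = (-125 - 4)*(-77) = -129*(-77) = 9933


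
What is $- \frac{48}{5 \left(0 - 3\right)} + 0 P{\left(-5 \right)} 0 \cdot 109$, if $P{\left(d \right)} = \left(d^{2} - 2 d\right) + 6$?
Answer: $\frac{16}{5} \approx 3.2$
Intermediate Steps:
$P{\left(d \right)} = 6 + d^{2} - 2 d$
$- \frac{48}{5 \left(0 - 3\right)} + 0 P{\left(-5 \right)} 0 \cdot 109 = - \frac{48}{5 \left(0 - 3\right)} + 0 \left(6 + \left(-5\right)^{2} - -10\right) 0 \cdot 109 = - \frac{48}{5 \left(-3\right)} + 0 \left(6 + 25 + 10\right) 0 \cdot 109 = - \frac{48}{-15} + 0 \cdot 41 \cdot 0 \cdot 109 = \left(-48\right) \left(- \frac{1}{15}\right) + 0 \cdot 0 \cdot 109 = \frac{16}{5} + 0 \cdot 109 = \frac{16}{5} + 0 = \frac{16}{5}$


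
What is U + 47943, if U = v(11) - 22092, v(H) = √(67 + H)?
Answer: 25851 + √78 ≈ 25860.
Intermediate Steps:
U = -22092 + √78 (U = √(67 + 11) - 22092 = √78 - 22092 = -22092 + √78 ≈ -22083.)
U + 47943 = (-22092 + √78) + 47943 = 25851 + √78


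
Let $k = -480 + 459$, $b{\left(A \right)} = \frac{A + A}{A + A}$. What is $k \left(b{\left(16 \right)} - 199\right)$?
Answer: $4158$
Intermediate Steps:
$b{\left(A \right)} = 1$ ($b{\left(A \right)} = \frac{2 A}{2 A} = 2 A \frac{1}{2 A} = 1$)
$k = -21$
$k \left(b{\left(16 \right)} - 199\right) = - 21 \left(1 - 199\right) = \left(-21\right) \left(-198\right) = 4158$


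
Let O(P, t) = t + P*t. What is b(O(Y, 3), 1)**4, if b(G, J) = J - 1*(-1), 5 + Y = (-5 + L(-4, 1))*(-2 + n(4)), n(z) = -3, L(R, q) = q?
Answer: 16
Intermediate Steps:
Y = 15 (Y = -5 + (-5 + 1)*(-2 - 3) = -5 - 4*(-5) = -5 + 20 = 15)
b(G, J) = 1 + J (b(G, J) = J + 1 = 1 + J)
b(O(Y, 3), 1)**4 = (1 + 1)**4 = 2**4 = 16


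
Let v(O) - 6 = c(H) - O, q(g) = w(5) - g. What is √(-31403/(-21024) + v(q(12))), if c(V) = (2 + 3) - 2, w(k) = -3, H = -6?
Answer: √78252934/1752 ≈ 5.0491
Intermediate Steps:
c(V) = 3 (c(V) = 5 - 2 = 3)
q(g) = -3 - g
v(O) = 9 - O (v(O) = 6 + (3 - O) = 9 - O)
√(-31403/(-21024) + v(q(12))) = √(-31403/(-21024) + (9 - (-3 - 1*12))) = √(-31403*(-1/21024) + (9 - (-3 - 12))) = √(31403/21024 + (9 - 1*(-15))) = √(31403/21024 + (9 + 15)) = √(31403/21024 + 24) = √(535979/21024) = √78252934/1752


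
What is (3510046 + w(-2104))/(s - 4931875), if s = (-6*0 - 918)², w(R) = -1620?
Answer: -3508426/4089151 ≈ -0.85798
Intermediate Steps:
s = 842724 (s = (0 - 918)² = (-918)² = 842724)
(3510046 + w(-2104))/(s - 4931875) = (3510046 - 1620)/(842724 - 4931875) = 3508426/(-4089151) = 3508426*(-1/4089151) = -3508426/4089151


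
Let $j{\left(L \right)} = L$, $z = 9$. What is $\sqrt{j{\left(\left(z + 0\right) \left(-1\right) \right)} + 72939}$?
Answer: $\sqrt{72930} \approx 270.06$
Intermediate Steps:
$\sqrt{j{\left(\left(z + 0\right) \left(-1\right) \right)} + 72939} = \sqrt{\left(9 + 0\right) \left(-1\right) + 72939} = \sqrt{9 \left(-1\right) + 72939} = \sqrt{-9 + 72939} = \sqrt{72930}$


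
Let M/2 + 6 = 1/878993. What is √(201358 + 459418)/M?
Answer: -878993*√165194/5273957 ≈ -67.740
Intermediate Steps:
M = -10547914/878993 (M = -12 + 2/878993 = -10547914/878993 ≈ -12.000)
√(201358 + 459418)/M = √(201358 + 459418)/(-10547914/878993) = √660776*(-878993/10547914) = (2*√165194)*(-878993/10547914) = -878993*√165194/5273957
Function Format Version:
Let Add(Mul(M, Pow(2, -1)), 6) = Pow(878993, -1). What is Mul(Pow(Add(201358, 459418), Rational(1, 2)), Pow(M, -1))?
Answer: Mul(Rational(-878993, 5273957), Pow(165194, Rational(1, 2))) ≈ -67.740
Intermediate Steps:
M = Rational(-10547914, 878993) (M = Add(-12, Mul(2, Pow(878993, -1))) = Add(-12, Mul(2, Rational(1, 878993))) = Add(-12, Rational(2, 878993)) = Rational(-10547914, 878993) ≈ -12.000)
Mul(Pow(Add(201358, 459418), Rational(1, 2)), Pow(M, -1)) = Mul(Pow(Add(201358, 459418), Rational(1, 2)), Pow(Rational(-10547914, 878993), -1)) = Mul(Pow(660776, Rational(1, 2)), Rational(-878993, 10547914)) = Mul(Mul(2, Pow(165194, Rational(1, 2))), Rational(-878993, 10547914)) = Mul(Rational(-878993, 5273957), Pow(165194, Rational(1, 2)))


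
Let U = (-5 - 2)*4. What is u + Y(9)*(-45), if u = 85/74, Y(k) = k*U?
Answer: 839245/74 ≈ 11341.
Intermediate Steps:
U = -28 (U = -7*4 = -28)
Y(k) = -28*k (Y(k) = k*(-28) = -28*k)
u = 85/74 (u = 85*(1/74) = 85/74 ≈ 1.1486)
u + Y(9)*(-45) = 85/74 - 28*9*(-45) = 85/74 - 252*(-45) = 85/74 + 11340 = 839245/74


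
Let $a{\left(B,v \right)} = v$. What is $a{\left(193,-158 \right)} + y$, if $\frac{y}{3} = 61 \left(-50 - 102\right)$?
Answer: $-27974$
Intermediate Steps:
$y = -27816$ ($y = 3 \cdot 61 \left(-50 - 102\right) = 3 \cdot 61 \left(-152\right) = 3 \left(-9272\right) = -27816$)
$a{\left(193,-158 \right)} + y = -158 - 27816 = -27974$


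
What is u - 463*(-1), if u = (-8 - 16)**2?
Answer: 1039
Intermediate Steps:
u = 576 (u = (-24)**2 = 576)
u - 463*(-1) = 576 - 463*(-1) = 576 + 463 = 1039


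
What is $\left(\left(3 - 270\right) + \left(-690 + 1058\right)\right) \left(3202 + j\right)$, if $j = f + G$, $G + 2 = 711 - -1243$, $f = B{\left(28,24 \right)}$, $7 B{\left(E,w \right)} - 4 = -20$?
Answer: $\frac{3642262}{7} \approx 5.2032 \cdot 10^{5}$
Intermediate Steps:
$B{\left(E,w \right)} = - \frac{16}{7}$ ($B{\left(E,w \right)} = \frac{4}{7} + \frac{1}{7} \left(-20\right) = \frac{4}{7} - \frac{20}{7} = - \frac{16}{7}$)
$f = - \frac{16}{7} \approx -2.2857$
$G = 1952$ ($G = -2 + \left(711 - -1243\right) = -2 + \left(711 + 1243\right) = -2 + 1954 = 1952$)
$j = \frac{13648}{7}$ ($j = - \frac{16}{7} + 1952 = \frac{13648}{7} \approx 1949.7$)
$\left(\left(3 - 270\right) + \left(-690 + 1058\right)\right) \left(3202 + j\right) = \left(\left(3 - 270\right) + \left(-690 + 1058\right)\right) \left(3202 + \frac{13648}{7}\right) = \left(\left(3 - 270\right) + 368\right) \frac{36062}{7} = \left(-267 + 368\right) \frac{36062}{7} = 101 \cdot \frac{36062}{7} = \frac{3642262}{7}$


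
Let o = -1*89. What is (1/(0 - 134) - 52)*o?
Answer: 620241/134 ≈ 4628.7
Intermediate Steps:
o = -89
(1/(0 - 134) - 52)*o = (1/(0 - 134) - 52)*(-89) = (1/(-134) - 52)*(-89) = (-1/134 - 52)*(-89) = -6969/134*(-89) = 620241/134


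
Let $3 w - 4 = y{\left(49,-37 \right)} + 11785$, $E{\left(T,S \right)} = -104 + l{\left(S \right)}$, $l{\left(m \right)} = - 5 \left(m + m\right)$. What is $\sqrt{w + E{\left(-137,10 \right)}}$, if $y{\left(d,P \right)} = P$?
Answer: $\frac{2 \sqrt{8355}}{3} \approx 60.937$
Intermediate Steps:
$l{\left(m \right)} = - 10 m$ ($l{\left(m \right)} = - 5 \cdot 2 m = - 10 m$)
$E{\left(T,S \right)} = -104 - 10 S$
$w = \frac{11752}{3}$ ($w = \frac{4}{3} + \frac{-37 + 11785}{3} = \frac{4}{3} + \frac{1}{3} \cdot 11748 = \frac{4}{3} + 3916 = \frac{11752}{3} \approx 3917.3$)
$\sqrt{w + E{\left(-137,10 \right)}} = \sqrt{\frac{11752}{3} - 204} = \sqrt{\frac{11140}{3}} = \frac{2 \sqrt{8355}}{3}$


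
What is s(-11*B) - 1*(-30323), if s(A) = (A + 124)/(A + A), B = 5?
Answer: 3335461/110 ≈ 30322.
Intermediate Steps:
s(A) = (124 + A)/(2*A) (s(A) = (124 + A)/((2*A)) = (124 + A)*(1/(2*A)) = (124 + A)/(2*A))
s(-11*B) - 1*(-30323) = (124 - 11*5)/(2*((-11*5))) - 1*(-30323) = (½)*(124 - 55)/(-55) + 30323 = (½)*(-1/55)*69 + 30323 = -69/110 + 30323 = 3335461/110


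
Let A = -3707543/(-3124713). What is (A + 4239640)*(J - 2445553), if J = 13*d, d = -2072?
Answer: -10918232799925842669/1041571 ≈ -1.0482e+13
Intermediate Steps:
A = 3707543/3124713 (A = -3707543*(-1/3124713) = 3707543/3124713 ≈ 1.1865)
J = -26936 (J = 13*(-2072) = -26936)
(A + 4239640)*(J - 2445553) = (3707543/3124713 + 4239640)*(-26936 - 2445553) = (13247661930863/3124713)*(-2472489) = -10918232799925842669/1041571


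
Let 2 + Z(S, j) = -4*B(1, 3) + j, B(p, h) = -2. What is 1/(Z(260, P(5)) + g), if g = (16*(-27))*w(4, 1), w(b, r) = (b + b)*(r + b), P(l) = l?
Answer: -1/17269 ≈ -5.7907e-5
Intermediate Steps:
Z(S, j) = 6 + j (Z(S, j) = -2 + (-4*(-2) + j) = -2 + (8 + j) = 6 + j)
w(b, r) = 2*b*(b + r) (w(b, r) = (2*b)*(b + r) = 2*b*(b + r))
g = -17280 (g = (16*(-27))*(2*4*(4 + 1)) = -864*4*5 = -432*40 = -17280)
1/(Z(260, P(5)) + g) = 1/((6 + 5) - 17280) = 1/(11 - 17280) = 1/(-17269) = -1/17269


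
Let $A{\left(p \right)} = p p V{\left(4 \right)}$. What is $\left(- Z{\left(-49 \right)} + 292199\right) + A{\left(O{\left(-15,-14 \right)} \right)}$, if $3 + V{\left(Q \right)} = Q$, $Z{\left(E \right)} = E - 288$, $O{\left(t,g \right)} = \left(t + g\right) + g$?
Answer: $294385$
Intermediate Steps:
$O{\left(t,g \right)} = t + 2 g$ ($O{\left(t,g \right)} = \left(g + t\right) + g = t + 2 g$)
$Z{\left(E \right)} = -288 + E$ ($Z{\left(E \right)} = E - 288 = -288 + E$)
$V{\left(Q \right)} = -3 + Q$
$A{\left(p \right)} = p^{2}$ ($A{\left(p \right)} = p p \left(-3 + 4\right) = p^{2} \cdot 1 = p^{2}$)
$\left(- Z{\left(-49 \right)} + 292199\right) + A{\left(O{\left(-15,-14 \right)} \right)} = \left(- (-288 - 49) + 292199\right) + \left(-15 + 2 \left(-14\right)\right)^{2} = \left(\left(-1\right) \left(-337\right) + 292199\right) + \left(-15 - 28\right)^{2} = \left(337 + 292199\right) + \left(-43\right)^{2} = 292536 + 1849 = 294385$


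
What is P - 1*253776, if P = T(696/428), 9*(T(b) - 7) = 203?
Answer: -2283718/9 ≈ -2.5375e+5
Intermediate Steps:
T(b) = 266/9 (T(b) = 7 + (⅑)*203 = 7 + 203/9 = 266/9)
P = 266/9 ≈ 29.556
P - 1*253776 = 266/9 - 1*253776 = 266/9 - 253776 = -2283718/9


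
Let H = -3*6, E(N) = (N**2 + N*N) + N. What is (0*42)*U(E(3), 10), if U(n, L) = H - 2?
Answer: 0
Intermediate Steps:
E(N) = N + 2*N**2 (E(N) = (N**2 + N**2) + N = 2*N**2 + N = N + 2*N**2)
H = -18
U(n, L) = -20 (U(n, L) = -18 - 2 = -20)
(0*42)*U(E(3), 10) = (0*42)*(-20) = 0*(-20) = 0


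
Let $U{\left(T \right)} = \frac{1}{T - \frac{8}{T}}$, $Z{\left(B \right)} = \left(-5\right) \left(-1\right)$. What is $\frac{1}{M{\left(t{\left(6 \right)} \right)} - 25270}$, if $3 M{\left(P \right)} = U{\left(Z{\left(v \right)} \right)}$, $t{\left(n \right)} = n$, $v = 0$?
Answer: $- \frac{51}{1288765} \approx -3.9573 \cdot 10^{-5}$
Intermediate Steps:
$Z{\left(B \right)} = 5$
$M{\left(P \right)} = \frac{5}{51}$ ($M{\left(P \right)} = \frac{5 \frac{1}{-8 + 5^{2}}}{3} = \frac{5 \frac{1}{-8 + 25}}{3} = \frac{5 \cdot \frac{1}{17}}{3} = \frac{1}{3} \cdot \frac{5}{17} = \frac{5}{51}$)
$\frac{1}{M{\left(t{\left(6 \right)} \right)} - 25270} = \frac{1}{\frac{5}{51} - 25270} = \frac{1}{- \frac{1288765}{51}} = - \frac{51}{1288765}$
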